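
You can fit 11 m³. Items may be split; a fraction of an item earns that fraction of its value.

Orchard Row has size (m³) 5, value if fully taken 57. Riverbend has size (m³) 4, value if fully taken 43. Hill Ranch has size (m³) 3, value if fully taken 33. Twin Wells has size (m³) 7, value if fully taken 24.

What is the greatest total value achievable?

Sort by value density: Orchard Row 57/5≈11.4, Hill Ranch 33/3≈11, Riverbend 43/4≈10.8, Twin Wells 24/7≈3.43.
All 5 m³ of Orchard Row fit (value 57) → 6 remain.
Take all of Hill Ranch (3 m³, value 33) → 3 m³ left.
Only 3 m³ remain; take 3/4 of Riverbend for value 43×3/4 = 32.25.
Total value = 122.25.

122.25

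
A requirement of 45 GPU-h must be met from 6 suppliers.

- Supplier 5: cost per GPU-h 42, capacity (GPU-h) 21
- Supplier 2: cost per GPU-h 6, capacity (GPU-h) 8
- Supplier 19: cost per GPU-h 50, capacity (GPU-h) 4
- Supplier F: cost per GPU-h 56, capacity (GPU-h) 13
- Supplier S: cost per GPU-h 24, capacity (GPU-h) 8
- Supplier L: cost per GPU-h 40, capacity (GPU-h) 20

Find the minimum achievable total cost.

Use suppliers in increasing cost order.
Supplier 2 at 6: take all 8 GPU-h ; 37 still needed.
Supplier S (24): use full 8 ; 29 GPU-h to go.
Supplier L at 40: take all 20 GPU-h ; 9 still needed.
Supplier 5 at 42: take 9 of its 21 ; requirement met.
Supplier 19, Supplier F: unused.
Cost = 8×6 + 8×24 + 20×40 + 9×42 = 1418.

1418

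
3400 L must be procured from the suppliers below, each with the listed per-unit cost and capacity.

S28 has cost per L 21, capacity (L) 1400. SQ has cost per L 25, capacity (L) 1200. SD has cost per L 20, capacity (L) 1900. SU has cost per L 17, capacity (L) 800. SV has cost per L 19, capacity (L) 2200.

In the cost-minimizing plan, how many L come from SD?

400

Cheapest first:
SU at 17: take all 800 L → 2600 still needed.
SV at 19: take all 2200 L → 400 still needed.
Take 400 from SD at 20 to finish.
S28, SQ: unused.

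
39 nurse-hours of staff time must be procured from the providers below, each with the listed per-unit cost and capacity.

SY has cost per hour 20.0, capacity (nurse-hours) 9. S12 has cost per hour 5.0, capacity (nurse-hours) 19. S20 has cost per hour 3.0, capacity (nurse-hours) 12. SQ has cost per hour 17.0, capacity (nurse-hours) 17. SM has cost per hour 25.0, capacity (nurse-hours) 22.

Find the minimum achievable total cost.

Cheapest first:
Take 12 from S20 at 3.0 → need 27 more.
Take 19 from S12 at 5.0 → need 8 more.
Take 8 from SQ at 17.0 to finish.
SY, SM: unused.
Cost = 12×3.0 + 19×5.0 + 8×17.0 = 267.

267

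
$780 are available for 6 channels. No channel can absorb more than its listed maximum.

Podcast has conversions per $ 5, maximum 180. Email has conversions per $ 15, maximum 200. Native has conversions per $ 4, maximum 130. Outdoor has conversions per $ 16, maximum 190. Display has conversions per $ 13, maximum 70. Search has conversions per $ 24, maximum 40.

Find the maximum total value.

9210

Order the channels by conversions per $: Search 24 > Outdoor 16 > Email 15 > Display 13 > Podcast 5 > Native 4.
Give Search 40 to hit its cap of 40 — 740 left.
Outdoor: +190 to 190 (cap) — 550 left.
Email takes 200 to reach its cap of 200 — 350 left.
Give Display 70 to hit its cap of 70 — 280 left.
Podcast: +180 to 180 (cap) — 100 left.
Only 100 left; Native takes them to reach 100.
Total = 5×180 + 15×200 + 4×100 + 16×190 + 13×70 + 24×40 = 9210.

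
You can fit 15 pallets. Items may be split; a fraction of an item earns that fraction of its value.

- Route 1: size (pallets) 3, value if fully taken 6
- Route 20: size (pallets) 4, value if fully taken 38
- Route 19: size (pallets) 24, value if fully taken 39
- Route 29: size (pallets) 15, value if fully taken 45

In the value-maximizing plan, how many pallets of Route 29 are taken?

11

Rank by value-to-size ratio: Route 20 38/4≈9.5, Route 29 45/15≈3, Route 1 6/3≈2, Route 19 39/24≈1.62.
All 4 pallets of Route 20 fit (value 38) — 11 remain.
Only 11 pallets remain; take 11/15 of Route 29 for value 45×11/15 = 33.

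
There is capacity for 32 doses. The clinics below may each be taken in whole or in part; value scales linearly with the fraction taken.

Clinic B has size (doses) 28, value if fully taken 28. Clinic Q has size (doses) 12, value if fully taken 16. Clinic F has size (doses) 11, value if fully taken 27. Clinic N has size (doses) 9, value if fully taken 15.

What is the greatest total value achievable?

Sort by value density: Clinic F 27/11≈2.45, Clinic N 15/9≈1.67, Clinic Q 16/12≈1.33, Clinic B 28/28≈1.
Clinic F: take in full, 11 doses for value 27 → 21 left.
Clinic N: take in full, 9 doses for value 15 → 12 left.
Clinic Q: take in full, 12 doses for value 16 → 0 left.
Total value = 58.

58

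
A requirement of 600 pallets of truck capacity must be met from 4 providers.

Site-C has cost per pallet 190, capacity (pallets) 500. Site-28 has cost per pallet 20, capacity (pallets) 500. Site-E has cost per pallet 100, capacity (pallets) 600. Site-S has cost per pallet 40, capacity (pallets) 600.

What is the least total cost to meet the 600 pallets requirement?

Fill from the cheapest provider first.
Take 500 from Site-28 at 20 ; need 100 more.
Site-S (40): take the remaining 100 ; done.
Site-E, Site-C: unused.
Cost = 500×20 + 100×40 = 14000.

14000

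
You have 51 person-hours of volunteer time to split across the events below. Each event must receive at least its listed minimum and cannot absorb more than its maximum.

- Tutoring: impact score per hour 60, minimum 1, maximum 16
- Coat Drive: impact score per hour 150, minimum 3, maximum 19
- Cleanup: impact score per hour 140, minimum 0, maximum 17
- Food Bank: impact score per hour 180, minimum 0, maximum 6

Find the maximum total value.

Meeting every minimum uses 1+3+0+0 = 4 person-hours, leaving 47.
Order the events by impact score per hour: Food Bank 180 > Coat Drive 150 > Cleanup 140 > Tutoring 60.
Food Bank: +6 to 6 (cap) ; 41 left.
Coat Drive: +16 to 19 (cap) ; 25 left.
Cleanup: +17 to 17 (cap) ; 8 left.
Only 8 left; Tutoring takes them to reach 9.
Total = 60×9 + 150×19 + 140×17 + 180×6 = 6850.

6850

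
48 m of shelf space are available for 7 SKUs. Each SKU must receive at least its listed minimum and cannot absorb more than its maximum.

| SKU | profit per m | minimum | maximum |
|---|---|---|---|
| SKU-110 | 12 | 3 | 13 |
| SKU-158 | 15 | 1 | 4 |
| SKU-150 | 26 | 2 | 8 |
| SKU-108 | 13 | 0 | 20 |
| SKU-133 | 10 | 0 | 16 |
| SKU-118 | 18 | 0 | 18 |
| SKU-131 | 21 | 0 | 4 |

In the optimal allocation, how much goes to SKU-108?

Meeting every minimum uses 3+1+2+0+0+0+0 = 6 m, leaving 42.
Highest profit per m first: SKU-150 26 > SKU-131 21 > SKU-118 18 > SKU-158 15 > SKU-108 13 > SKU-110 12 > SKU-133 10.
Give SKU-150 6 more to hit its cap of 8 → 36 left.
Give SKU-131 4 more to hit its cap of 4 → 32 left.
Give SKU-118 18 more to hit its cap of 18 → 14 left.
SKU-158 takes 3 more to reach its cap of 4 → 11 left.
Only 11 left; SKU-108 takes them to reach 11.

11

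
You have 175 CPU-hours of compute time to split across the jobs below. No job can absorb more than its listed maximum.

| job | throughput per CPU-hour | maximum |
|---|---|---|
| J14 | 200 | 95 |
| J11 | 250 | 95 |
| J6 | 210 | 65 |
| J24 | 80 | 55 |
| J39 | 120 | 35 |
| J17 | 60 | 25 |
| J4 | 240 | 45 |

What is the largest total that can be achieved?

41900

Order the jobs by throughput per CPU-hour: J11 250 > J4 240 > J6 210 > J14 200 > J39 120 > J24 80 > J17 60.
J11 takes 95 to reach its cap of 95 — 80 left.
J4 takes 45 to reach its cap of 45 — 35 left.
J6: +35 (room for 65) → 35. Pool exhausted.
Total = 250×95 + 210×35 + 240×45 = 41900.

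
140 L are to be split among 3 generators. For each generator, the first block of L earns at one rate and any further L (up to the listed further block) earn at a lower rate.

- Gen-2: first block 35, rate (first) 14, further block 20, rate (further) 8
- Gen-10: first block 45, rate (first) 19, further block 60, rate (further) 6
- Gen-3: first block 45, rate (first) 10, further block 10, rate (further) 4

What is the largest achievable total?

1915

Treat each block as its own option and order by rate: Gen-10/first 19 > Gen-2/first 14 > Gen-3/first 10 > Gen-2/second 8 > Gen-10/second 6 > Gen-3/second 4.
Gen-10/first (19): +45 → 95 left.
Fill Gen-2 first block (35 at 14) → 60 left.
Gen-3 first at 10: fill all 45 → 15 left.
15 remain; put them into Gen-2 second at 8.
Total = 19×45 + 14×35 + 10×45 + 8×15 = 1915.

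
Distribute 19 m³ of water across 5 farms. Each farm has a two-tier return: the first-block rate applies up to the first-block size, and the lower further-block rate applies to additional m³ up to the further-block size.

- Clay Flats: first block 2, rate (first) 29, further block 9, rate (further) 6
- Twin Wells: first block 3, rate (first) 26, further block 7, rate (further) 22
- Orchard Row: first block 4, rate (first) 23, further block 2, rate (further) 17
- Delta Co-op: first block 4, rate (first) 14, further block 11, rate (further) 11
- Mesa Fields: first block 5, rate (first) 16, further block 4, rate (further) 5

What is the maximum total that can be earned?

432

Rank every tier by rate: Clay Flats/T1 29 > Twin Wells/T1 26 > Orchard Row/T1 23 > Twin Wells/T2 22 > Orchard Row/T2 17 > Mesa Fields/T1 16 > Delta Co-op/T1 14 > Delta Co-op/T2 11 > Clay Flats/T2 6 > Mesa Fields/T2 5.
Fill Clay Flats T1 block (2 at 29) — 17 left.
Fill Twin Wells T1 block (3 at 26) — 14 left.
Orchard Row T1 at 23: fill all 4 — 10 left.
Twin Wells/T2 (22): +7 — 3 left.
Fill Orchard Row T2 block (2 at 17) — 1 left.
Mesa Fields T1 at 16: only 1 left, fill 1.
Total = 29×2 + 26×3 + 23×4 + 22×7 + 17×2 + 16×1 = 432.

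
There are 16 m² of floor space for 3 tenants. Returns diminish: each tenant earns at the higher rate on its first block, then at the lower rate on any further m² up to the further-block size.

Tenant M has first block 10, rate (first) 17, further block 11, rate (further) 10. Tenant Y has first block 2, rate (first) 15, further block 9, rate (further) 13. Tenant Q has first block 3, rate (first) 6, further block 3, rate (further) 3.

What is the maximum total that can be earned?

252

Order all 6 blocks by rate: Tenant M/first 17 > Tenant Y/first 15 > Tenant Y/second 13 > Tenant M/second 10 > Tenant Q/first 6 > Tenant Q/second 3.
Tenant M first at 17: fill all 10 ; 6 left.
Tenant Y/first (15): +2 ; 4 left.
Tenant Y second at 13: only 4 left, fill 4.
Total = 17×10 + 15×2 + 13×4 = 252.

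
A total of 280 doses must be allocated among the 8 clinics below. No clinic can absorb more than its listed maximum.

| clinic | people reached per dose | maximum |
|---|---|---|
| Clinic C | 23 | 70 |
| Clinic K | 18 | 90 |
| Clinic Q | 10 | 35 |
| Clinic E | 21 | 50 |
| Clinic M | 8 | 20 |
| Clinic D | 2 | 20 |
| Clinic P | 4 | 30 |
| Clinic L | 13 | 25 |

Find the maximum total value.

Rank by people reached per dose: Clinic C 23 > Clinic E 21 > Clinic K 18 > Clinic L 13 > Clinic Q 10 > Clinic M 8 > Clinic P 4 > Clinic D 2.
Clinic C takes 70 to reach its cap of 70 — 210 left.
Clinic E: +50 to 50 (cap) — 160 left.
Give Clinic K 90 to hit its cap of 90 — 70 left.
Clinic L takes 25 to reach its cap of 25 — 45 left.
Give Clinic Q 35 to hit its cap of 35 — 10 left.
Clinic M has room for 20 but only 10 remain, so it gets 10.
Total = 23×70 + 18×90 + 10×35 + 21×50 + 8×10 + 13×25 = 5035.

5035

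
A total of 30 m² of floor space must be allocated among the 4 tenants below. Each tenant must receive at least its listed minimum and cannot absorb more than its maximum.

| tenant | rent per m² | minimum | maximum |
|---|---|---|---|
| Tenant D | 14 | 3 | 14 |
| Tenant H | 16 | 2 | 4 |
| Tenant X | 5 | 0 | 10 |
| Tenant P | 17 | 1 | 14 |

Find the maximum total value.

470

Meeting every minimum uses 3+2+0+1 = 6 m², leaving 24.
Rank by rent per m²: Tenant P 17 > Tenant H 16 > Tenant D 14 > Tenant X 5.
Tenant P takes 13 more to reach its cap of 14 ; 11 left.
Tenant H: +2 to 4 (cap) ; 9 left.
Tenant D has room for 11 more but only 9 remain, so it gets 12.
Total = 14×12 + 16×4 + 17×14 = 470.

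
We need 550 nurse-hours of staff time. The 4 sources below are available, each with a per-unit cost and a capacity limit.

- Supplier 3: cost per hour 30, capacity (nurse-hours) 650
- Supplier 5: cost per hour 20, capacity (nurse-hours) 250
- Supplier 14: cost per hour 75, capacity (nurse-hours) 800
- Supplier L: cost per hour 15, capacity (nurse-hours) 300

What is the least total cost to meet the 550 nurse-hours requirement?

9500

Fill from the cheapest source first.
Take 300 from Supplier L at 15 ; need 250 more.
Take 250 from Supplier 5 at 20 ; need 0 more.
Supplier 3, Supplier 14: unused.
Cost = 300×15 + 250×20 = 9500.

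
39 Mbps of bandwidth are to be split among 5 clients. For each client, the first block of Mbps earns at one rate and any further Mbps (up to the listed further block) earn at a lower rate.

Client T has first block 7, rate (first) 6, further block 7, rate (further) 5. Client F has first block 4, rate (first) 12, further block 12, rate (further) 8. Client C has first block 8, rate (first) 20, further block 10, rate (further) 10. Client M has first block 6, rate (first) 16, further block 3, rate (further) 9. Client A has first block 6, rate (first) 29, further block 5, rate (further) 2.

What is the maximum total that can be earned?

621

Treat each block as its own option and order by rate: Client A/tier1 29 > Client C/tier1 20 > Client M/tier1 16 > Client F/tier1 12 > Client C/tier2 10 > Client M/tier2 9 > Client F/tier2 8 > Client T/tier1 6 > Client T/tier2 5 > Client A/tier2 2.
Fill Client A tier1 block (6 at 29) ; 33 left.
Client C/tier1 (20): +8 ; 25 left.
Client M tier1 at 16: fill all 6 ; 19 left.
Fill Client F tier1 block (4 at 12) ; 15 left.
Client C tier2 at 10: fill all 10 ; 5 left.
Fill Client M tier2 block (3 at 9) ; 2 left.
2 remain; put them into Client F tier2 at 8.
Total = 29×6 + 20×8 + 16×6 + 12×4 + 10×10 + 9×3 + 8×2 = 621.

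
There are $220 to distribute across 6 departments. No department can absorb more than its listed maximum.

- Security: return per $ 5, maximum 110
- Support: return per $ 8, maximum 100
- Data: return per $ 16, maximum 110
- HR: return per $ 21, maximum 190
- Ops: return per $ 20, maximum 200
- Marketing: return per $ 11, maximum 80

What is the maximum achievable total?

4590

Highest return per $ first: HR 21 > Ops 20 > Data 16 > Marketing 11 > Support 8 > Security 5.
HR: +190 to 190 (cap) ; 30 left.
Ops has room for 200 but only 30 remain, so it gets 30.
Total = 21×190 + 20×30 = 4590.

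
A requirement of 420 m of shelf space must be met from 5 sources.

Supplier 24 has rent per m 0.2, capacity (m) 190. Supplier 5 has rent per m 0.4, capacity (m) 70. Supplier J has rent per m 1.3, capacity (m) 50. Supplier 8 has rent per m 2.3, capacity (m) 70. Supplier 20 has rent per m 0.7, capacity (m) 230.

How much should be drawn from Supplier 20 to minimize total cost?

Use sources in increasing cost order.
Supplier 24 at 0.2: take all 190 m → 230 still needed.
Take 70 from Supplier 5 at 0.4 → need 160 more.
Take 160 from Supplier 20 at 0.7 to finish.
Supplier J, Supplier 8: unused.

160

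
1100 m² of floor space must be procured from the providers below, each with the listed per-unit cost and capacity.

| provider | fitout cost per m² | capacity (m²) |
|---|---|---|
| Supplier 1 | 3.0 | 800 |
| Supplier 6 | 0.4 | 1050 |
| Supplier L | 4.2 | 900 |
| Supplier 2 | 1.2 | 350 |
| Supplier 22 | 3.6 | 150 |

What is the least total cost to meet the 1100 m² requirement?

480

Fill from the cheapest provider first.
Take 1050 from Supplier 6 at 0.4 ; need 50 more.
Supplier 2 at 1.2: take 50 of its 350 ; requirement met.
Supplier 1, Supplier 22, Supplier L: unused.
Cost = 1050×0.4 + 50×1.2 = 480.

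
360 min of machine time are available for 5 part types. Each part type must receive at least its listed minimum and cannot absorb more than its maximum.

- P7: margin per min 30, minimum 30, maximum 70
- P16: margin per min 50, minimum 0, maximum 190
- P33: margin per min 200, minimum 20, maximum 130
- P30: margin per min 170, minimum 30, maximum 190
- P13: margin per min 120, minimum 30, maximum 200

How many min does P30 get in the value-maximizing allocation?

Meeting every minimum uses 30+0+20+30+30 = 110 min, leaving 250.
Order the part types by margin per min: P33 200 > P30 170 > P13 120 > P16 50 > P7 30.
Give P33 110 more to hit its cap of 130 → 140 left.
P30: +140 (room for 160) → 170. Pool exhausted.

170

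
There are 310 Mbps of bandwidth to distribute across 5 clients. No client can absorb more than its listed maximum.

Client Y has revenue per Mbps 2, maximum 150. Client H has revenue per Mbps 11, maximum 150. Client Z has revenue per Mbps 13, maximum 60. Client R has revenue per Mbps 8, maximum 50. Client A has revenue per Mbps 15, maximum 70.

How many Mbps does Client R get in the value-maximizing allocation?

Order the clients by revenue per Mbps: Client A 15 > Client Z 13 > Client H 11 > Client R 8 > Client Y 2.
Client A takes 70 to reach its cap of 70 → 240 left.
Client Z takes 60 to reach its cap of 60 → 180 left.
Client H: +150 to 150 (cap) → 30 left.
Client R has room for 50 but only 30 remain, so it gets 30.

30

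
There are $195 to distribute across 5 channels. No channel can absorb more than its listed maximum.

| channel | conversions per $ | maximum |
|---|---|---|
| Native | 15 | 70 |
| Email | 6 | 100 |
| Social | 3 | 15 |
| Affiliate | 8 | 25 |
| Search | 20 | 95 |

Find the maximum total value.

Rank by conversions per $: Search 20 > Native 15 > Affiliate 8 > Email 6 > Social 3.
Search takes 95 to reach its cap of 95 → 100 left.
Give Native 70 to hit its cap of 70 → 30 left.
Give Affiliate 25 to hit its cap of 25 → 5 left.
Email has room for 100 but only 5 remain, so it gets 5.
Total = 15×70 + 6×5 + 8×25 + 20×95 = 3180.

3180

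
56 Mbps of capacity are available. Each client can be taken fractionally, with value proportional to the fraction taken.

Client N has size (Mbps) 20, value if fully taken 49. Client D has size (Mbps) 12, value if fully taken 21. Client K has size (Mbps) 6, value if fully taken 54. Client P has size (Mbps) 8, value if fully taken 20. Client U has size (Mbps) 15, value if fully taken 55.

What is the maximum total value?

Sort by value density: Client K 54/6≈9, Client U 55/15≈3.67, Client P 20/8≈2.5, Client N 49/20≈2.45, Client D 21/12≈1.75.
Take all of Client K (6 Mbps, value 54) — 50 Mbps left.
Take all of Client U (15 Mbps, value 55) — 35 Mbps left.
Client P: take in full, 8 Mbps for value 20 — 27 left.
Take all of Client N (20 Mbps, value 49) — 7 Mbps left.
7 Mbps left: a 7/12 share of Client D gives 21×7/12 = 12.25.
Total value = 190.25.

190.25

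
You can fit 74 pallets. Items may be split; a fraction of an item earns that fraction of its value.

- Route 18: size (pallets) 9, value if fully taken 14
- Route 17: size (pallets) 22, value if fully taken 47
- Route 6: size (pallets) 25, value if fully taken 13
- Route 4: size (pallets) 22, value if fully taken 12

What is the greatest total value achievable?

83.92

Sort by value density: Route 17 47/22≈2.14, Route 18 14/9≈1.56, Route 4 12/22≈0.545, Route 6 13/25≈0.52.
Take all of Route 17 (22 pallets, value 47) — 52 pallets left.
Route 18: take in full, 9 pallets for value 14 — 43 left.
Take all of Route 4 (22 pallets, value 12) — 21 pallets left.
Only 21 pallets remain; take 21/25 of Route 6 for value 13×21/25 = 10.92.
Total value = 83.92.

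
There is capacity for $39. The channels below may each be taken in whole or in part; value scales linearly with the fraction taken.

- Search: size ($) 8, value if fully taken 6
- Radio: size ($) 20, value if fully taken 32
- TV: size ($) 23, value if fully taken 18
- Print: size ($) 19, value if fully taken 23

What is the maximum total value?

55

Rank by value-to-size ratio: Radio 32/20≈1.6, Print 23/19≈1.21, TV 18/23≈0.783, Search 6/8≈0.75.
Take all of Radio (20 $, value 32) → 19 $ left.
All 19 $ of Print fit (value 23) → 0 remain.
Total value = 55.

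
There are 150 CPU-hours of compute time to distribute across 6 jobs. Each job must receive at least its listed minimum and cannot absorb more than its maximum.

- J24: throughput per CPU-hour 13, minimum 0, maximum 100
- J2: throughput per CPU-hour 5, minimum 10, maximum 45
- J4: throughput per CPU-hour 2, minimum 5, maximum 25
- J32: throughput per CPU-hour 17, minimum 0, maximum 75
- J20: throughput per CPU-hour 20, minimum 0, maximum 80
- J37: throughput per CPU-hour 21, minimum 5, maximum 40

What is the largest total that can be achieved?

Meeting every minimum uses 0+10+5+0+0+5 = 20 CPU-hours, leaving 130.
Order the jobs by throughput per CPU-hour: J37 21 > J20 20 > J32 17 > J24 13 > J2 5 > J4 2.
Give J37 35 more to hit its cap of 40 — 95 left.
Give J20 80 more to hit its cap of 80 — 15 left.
J32: +15 (room for 75) → 15. Pool exhausted.
Total = 5×10 + 2×5 + 17×15 + 20×80 + 21×40 = 2755.

2755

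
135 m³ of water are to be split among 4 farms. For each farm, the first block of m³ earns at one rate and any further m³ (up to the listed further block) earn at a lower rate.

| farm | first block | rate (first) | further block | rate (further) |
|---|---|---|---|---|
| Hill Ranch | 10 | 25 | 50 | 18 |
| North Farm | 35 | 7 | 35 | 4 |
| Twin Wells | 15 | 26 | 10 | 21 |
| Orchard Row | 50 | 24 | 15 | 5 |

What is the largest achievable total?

2950

Rank every tier by rate: Twin Wells/tier1 26 > Hill Ranch/tier1 25 > Orchard Row/tier1 24 > Twin Wells/tier2 21 > Hill Ranch/tier2 18 > North Farm/tier1 7 > Orchard Row/tier2 5 > North Farm/tier2 4.
Fill Twin Wells tier1 block (15 at 26) — 120 left.
Hill Ranch tier1 at 25: fill all 10 — 110 left.
Orchard Row tier1 at 24: fill all 50 — 60 left.
Fill Twin Wells tier2 block (10 at 21) — 50 left.
Hill Ranch/tier2 (18): +50 — 0 left.
Total = 26×15 + 25×10 + 24×50 + 21×10 + 18×50 = 2950.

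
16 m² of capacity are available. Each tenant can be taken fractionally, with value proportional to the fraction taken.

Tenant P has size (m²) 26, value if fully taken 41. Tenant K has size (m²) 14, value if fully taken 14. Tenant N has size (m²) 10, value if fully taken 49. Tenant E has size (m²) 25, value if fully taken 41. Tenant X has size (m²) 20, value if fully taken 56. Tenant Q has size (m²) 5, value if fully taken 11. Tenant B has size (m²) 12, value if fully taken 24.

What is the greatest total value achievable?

Best value per unit of size first: Tenant N 49/10≈4.9, Tenant X 56/20≈2.8, Tenant Q 11/5≈2.2, Tenant B 24/12≈2, Tenant E 41/25≈1.64, Tenant P 41/26≈1.58, Tenant K 14/14≈1.
Take all of Tenant N (10 m², value 49) — 6 m² left.
6 m² left: a 6/20 share of Tenant X gives 56×6/20 = 16.8.
Total value = 65.8.

65.8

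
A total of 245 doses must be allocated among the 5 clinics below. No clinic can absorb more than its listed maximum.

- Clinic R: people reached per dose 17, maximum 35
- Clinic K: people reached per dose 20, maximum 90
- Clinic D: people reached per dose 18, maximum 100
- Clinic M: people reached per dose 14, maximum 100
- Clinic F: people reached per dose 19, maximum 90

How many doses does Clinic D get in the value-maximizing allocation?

Order the clinics by people reached per dose: Clinic K 20 > Clinic F 19 > Clinic D 18 > Clinic R 17 > Clinic M 14.
Give Clinic K 90 to hit its cap of 90 — 155 left.
Clinic F takes 90 to reach its cap of 90 — 65 left.
Clinic D has room for 100 but only 65 remain, so it gets 65.

65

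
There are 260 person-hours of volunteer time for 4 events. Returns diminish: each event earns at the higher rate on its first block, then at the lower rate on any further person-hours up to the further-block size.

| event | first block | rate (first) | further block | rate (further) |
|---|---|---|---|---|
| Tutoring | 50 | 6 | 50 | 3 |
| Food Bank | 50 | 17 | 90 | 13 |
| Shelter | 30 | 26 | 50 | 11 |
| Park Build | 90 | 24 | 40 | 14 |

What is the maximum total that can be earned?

5000

Treat each block as its own option and order by rate: Shelter/tier1 26 > Park Build/tier1 24 > Food Bank/tier1 17 > Park Build/tier2 14 > Food Bank/tier2 13 > Shelter/tier2 11 > Tutoring/tier1 6 > Tutoring/tier2 3.
Shelter tier1 at 26: fill all 30 ; 230 left.
Fill Park Build tier1 block (90 at 24) ; 140 left.
Fill Food Bank tier1 block (50 at 17) ; 90 left.
Park Build/tier2 (14): +40 ; 50 left.
Food Bank tier2 at 13: only 50 left, fill 50.
Total = 26×30 + 24×90 + 17×50 + 14×40 + 13×50 = 5000.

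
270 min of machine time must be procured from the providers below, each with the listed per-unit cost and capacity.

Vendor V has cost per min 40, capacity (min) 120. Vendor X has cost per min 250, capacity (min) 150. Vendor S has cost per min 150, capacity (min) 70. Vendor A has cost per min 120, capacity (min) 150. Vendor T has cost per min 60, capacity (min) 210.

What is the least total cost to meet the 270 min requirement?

Use providers in increasing cost order.
Vendor V (40): use full 120 — 150 min to go.
Vendor T (60): take the remaining 150 — done.
Vendor A, Vendor S, Vendor X: unused.
Cost = 120×40 + 150×60 = 13800.

13800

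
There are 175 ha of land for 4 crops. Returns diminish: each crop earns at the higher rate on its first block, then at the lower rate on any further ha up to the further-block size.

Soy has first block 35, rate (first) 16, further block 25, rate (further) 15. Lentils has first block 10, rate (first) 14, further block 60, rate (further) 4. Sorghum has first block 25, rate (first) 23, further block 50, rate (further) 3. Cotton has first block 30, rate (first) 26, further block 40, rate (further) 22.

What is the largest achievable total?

3350

Order all 8 blocks by rate: Cotton/T1 26 > Sorghum/T1 23 > Cotton/T2 22 > Soy/T1 16 > Soy/T2 15 > Lentils/T1 14 > Lentils/T2 4 > Sorghum/T2 3.
Cotton T1 at 26: fill all 30 ; 145 left.
Fill Sorghum T1 block (25 at 23) ; 120 left.
Fill Cotton T2 block (40 at 22) ; 80 left.
Soy T1 at 16: fill all 35 ; 45 left.
Fill Soy T2 block (25 at 15) ; 20 left.
Lentils T1 at 14: fill all 10 ; 10 left.
Lentils/T2: +10 of 60 at 4; pool empty.
Total = 26×30 + 23×25 + 22×40 + 16×35 + 15×25 + 14×10 + 4×10 = 3350.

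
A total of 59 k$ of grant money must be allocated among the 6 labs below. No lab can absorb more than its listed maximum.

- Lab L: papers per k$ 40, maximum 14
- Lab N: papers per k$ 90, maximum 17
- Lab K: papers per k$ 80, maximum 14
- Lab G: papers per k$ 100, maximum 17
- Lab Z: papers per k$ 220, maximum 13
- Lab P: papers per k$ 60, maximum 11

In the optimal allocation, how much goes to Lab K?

12

Rank by papers per k$: Lab Z 220 > Lab G 100 > Lab N 90 > Lab K 80 > Lab P 60 > Lab L 40.
Lab Z takes 13 to reach its cap of 13 → 46 left.
Lab G takes 17 to reach its cap of 17 → 29 left.
Lab N takes 17 to reach its cap of 17 → 12 left.
Lab K: +12 (room for 14) → 12. Pool exhausted.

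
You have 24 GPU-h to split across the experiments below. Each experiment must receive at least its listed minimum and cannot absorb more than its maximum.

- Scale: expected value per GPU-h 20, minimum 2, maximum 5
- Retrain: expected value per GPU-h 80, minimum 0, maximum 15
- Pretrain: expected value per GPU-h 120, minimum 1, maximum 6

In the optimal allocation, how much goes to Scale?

3

Meeting every minimum uses 2+0+1 = 3 GPU-h, leaving 21.
Rank by expected value per GPU-h: Pretrain 120 > Retrain 80 > Scale 20.
Pretrain takes 5 more to reach its cap of 6 — 16 left.
Retrain takes 15 more to reach its cap of 15 — 1 left.
Scale has room for 3 more but only 1 remain, so it gets 3.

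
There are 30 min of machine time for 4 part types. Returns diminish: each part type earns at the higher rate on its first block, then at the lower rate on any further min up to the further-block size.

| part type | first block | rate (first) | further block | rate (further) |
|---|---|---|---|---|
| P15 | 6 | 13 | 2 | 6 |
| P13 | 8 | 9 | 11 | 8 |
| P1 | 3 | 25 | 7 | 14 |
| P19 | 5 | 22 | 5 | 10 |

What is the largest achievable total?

447

Treat each block as its own option and order by rate: P1/T1 25 > P19/T1 22 > P1/T2 14 > P15/T1 13 > P19/T2 10 > P13/T1 9 > P13/T2 8 > P15/T2 6.
P1/T1 (25): +3 → 27 left.
P19 T1 at 22: fill all 5 → 22 left.
Fill P1 T2 block (7 at 14) → 15 left.
P15 T1 at 13: fill all 6 → 9 left.
P19/T2 (10): +5 → 4 left.
P13 T1 at 9: only 4 left, fill 4.
Total = 25×3 + 22×5 + 14×7 + 13×6 + 10×5 + 9×4 = 447.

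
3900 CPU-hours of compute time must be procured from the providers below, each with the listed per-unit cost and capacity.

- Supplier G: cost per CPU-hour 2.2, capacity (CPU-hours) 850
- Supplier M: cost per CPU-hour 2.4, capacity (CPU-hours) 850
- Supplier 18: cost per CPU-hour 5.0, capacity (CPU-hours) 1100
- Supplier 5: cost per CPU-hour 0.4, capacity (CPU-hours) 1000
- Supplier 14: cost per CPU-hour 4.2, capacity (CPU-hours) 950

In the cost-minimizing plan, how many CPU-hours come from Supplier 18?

Cheapest first:
Supplier 5 at 0.4: take all 1000 CPU-hours ; 2900 still needed.
Supplier G at 2.2: take all 850 CPU-hours ; 2050 still needed.
Take 850 from Supplier M at 2.4 ; need 1200 more.
Supplier 14 (4.2): use full 950 ; 250 CPU-hours to go.
Supplier 18 (5.0): take the remaining 250 ; done.

250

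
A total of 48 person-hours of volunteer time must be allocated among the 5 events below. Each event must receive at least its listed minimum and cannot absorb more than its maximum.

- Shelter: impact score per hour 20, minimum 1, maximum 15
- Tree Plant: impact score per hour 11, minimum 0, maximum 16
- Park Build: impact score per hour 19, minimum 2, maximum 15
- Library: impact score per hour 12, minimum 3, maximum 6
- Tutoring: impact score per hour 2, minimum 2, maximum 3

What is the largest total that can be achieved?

Meeting every minimum uses 1+0+2+3+2 = 8 person-hours, leaving 40.
Rank by impact score per hour: Shelter 20 > Park Build 19 > Library 12 > Tree Plant 11 > Tutoring 2.
Give Shelter 14 more to hit its cap of 15 → 26 left.
Give Park Build 13 more to hit its cap of 15 → 13 left.
Library: +3 to 6 (cap) → 10 left.
Only 10 left; Tree Plant takes them to reach 10.
Total = 20×15 + 11×10 + 19×15 + 12×6 + 2×2 = 771.

771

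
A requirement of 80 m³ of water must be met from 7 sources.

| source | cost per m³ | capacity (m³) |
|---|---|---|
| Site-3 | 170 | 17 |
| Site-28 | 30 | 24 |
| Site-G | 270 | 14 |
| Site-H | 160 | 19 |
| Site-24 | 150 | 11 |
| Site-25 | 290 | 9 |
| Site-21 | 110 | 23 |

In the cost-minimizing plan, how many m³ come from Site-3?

Fill from the cheapest source first.
Take 24 from Site-28 at 30 — need 56 more.
Site-21 at 110: take all 23 m³ — 33 still needed.
Take 11 from Site-24 at 150 — need 22 more.
Site-H (160): use full 19 — 3 m³ to go.
Site-3 (170): take the remaining 3 — done.
Site-G, Site-25: unused.

3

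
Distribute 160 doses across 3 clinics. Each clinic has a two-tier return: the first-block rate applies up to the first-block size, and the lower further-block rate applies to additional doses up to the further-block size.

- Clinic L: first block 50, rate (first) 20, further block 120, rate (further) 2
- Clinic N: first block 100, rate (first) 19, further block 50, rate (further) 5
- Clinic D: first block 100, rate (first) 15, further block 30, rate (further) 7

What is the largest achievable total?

3050

Rank every tier by rate: Clinic L/first 20 > Clinic N/first 19 > Clinic D/first 15 > Clinic D/second 7 > Clinic N/second 5 > Clinic L/second 2.
Fill Clinic L first block (50 at 20) ; 110 left.
Clinic N/first (19): +100 ; 10 left.
Clinic D/first: +10 of 100 at 15; pool empty.
Total = 20×50 + 19×100 + 15×10 = 3050.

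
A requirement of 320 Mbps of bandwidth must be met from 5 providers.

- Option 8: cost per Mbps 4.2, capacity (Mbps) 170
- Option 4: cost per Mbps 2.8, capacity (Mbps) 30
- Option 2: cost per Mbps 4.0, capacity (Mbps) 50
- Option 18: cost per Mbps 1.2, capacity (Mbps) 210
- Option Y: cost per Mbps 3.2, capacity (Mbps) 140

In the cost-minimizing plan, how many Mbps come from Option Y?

80

Cheapest first:
Take 210 from Option 18 at 1.2 — need 110 more.
Option 4 (2.8): use full 30 — 80 Mbps to go.
Take 80 from Option Y at 3.2 to finish.
Option 2, Option 8: unused.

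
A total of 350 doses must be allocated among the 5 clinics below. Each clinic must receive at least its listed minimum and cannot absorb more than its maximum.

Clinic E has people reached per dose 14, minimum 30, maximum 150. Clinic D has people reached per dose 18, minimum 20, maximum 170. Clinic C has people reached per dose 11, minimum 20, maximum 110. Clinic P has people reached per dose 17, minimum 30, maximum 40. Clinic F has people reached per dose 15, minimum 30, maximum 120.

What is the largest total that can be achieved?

Meeting every minimum uses 30+20+20+30+30 = 130 doses, leaving 220.
Highest people reached per dose first: Clinic D 18 > Clinic P 17 > Clinic F 15 > Clinic E 14 > Clinic C 11.
Give Clinic D 150 more to hit its cap of 170 — 70 left.
Give Clinic P 10 more to hit its cap of 40 — 60 left.
Clinic F: +60 (room for 90) → 90. Pool exhausted.
Total = 14×30 + 18×170 + 11×20 + 17×40 + 15×90 = 5730.

5730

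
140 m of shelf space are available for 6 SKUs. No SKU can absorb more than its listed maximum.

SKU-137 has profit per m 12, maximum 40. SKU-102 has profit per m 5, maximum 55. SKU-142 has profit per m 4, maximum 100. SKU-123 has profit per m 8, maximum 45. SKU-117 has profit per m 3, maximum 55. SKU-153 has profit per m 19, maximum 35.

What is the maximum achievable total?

1605

Rank by profit per m: SKU-153 19 > SKU-137 12 > SKU-123 8 > SKU-102 5 > SKU-142 4 > SKU-117 3.
SKU-153 takes 35 to reach its cap of 35 — 105 left.
SKU-137 takes 40 to reach its cap of 40 — 65 left.
SKU-123: +45 to 45 (cap) — 20 left.
SKU-102: +20 (room for 55) → 20. Pool exhausted.
Total = 12×40 + 5×20 + 8×45 + 19×35 = 1605.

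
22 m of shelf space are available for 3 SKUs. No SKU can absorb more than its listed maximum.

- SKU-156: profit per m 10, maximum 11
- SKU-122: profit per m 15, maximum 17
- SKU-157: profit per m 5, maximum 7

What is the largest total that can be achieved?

Order the SKUs by profit per m: SKU-122 15 > SKU-156 10 > SKU-157 5.
SKU-122 takes 17 to reach its cap of 17 — 5 left.
SKU-156 has room for 11 but only 5 remain, so it gets 5.
Total = 10×5 + 15×17 = 305.

305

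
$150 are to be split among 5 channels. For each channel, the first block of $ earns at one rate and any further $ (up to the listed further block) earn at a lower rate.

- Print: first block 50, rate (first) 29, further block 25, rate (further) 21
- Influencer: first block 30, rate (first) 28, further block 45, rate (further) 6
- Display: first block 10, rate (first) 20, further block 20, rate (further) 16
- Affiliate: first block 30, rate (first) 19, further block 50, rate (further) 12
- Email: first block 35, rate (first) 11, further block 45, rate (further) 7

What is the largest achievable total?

3665

Rank every tier by rate: Print/first 29 > Influencer/first 28 > Print/second 21 > Display/first 20 > Affiliate/first 19 > Display/second 16 > Affiliate/second 12 > Email/first 11 > Email/second 7 > Influencer/second 6.
Print first at 29: fill all 50 — 100 left.
Fill Influencer first block (30 at 28) — 70 left.
Print second at 21: fill all 25 — 45 left.
Fill Display first block (10 at 20) — 35 left.
Affiliate/first (19): +30 — 5 left.
Display second at 16: only 5 left, fill 5.
Total = 29×50 + 28×30 + 21×25 + 20×10 + 19×30 + 16×5 = 3665.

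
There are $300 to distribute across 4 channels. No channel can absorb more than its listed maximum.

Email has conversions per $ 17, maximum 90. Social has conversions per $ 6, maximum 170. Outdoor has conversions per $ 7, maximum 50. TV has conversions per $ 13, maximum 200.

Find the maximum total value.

Rank by conversions per $: Email 17 > TV 13 > Outdoor 7 > Social 6.
Email takes 90 to reach its cap of 90 ; 210 left.
TV: +200 to 200 (cap) ; 10 left.
Outdoor has room for 50 but only 10 remain, so it gets 10.
Total = 17×90 + 7×10 + 13×200 = 4200.

4200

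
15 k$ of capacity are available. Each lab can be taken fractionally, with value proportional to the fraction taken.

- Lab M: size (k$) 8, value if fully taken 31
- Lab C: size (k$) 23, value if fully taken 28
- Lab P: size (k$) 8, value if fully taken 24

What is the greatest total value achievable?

52

Best value per unit of size first: Lab M 31/8≈3.88, Lab P 24/8≈3, Lab C 28/23≈1.22.
All 8 k$ of Lab M fit (value 31) → 7 remain.
Fill the last 7 k$ with part of Lab P: 7/8 of it earns 21.
Total value = 52.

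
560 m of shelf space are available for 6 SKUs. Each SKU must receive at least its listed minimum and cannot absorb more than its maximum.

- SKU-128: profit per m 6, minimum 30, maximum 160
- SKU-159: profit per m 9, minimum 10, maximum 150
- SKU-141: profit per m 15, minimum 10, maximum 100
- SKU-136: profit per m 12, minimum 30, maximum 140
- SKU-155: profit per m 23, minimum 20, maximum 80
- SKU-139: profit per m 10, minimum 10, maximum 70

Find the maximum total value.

7160

Meeting every minimum uses 30+10+10+30+20+10 = 110 m, leaving 450.
Order the SKUs by profit per m: SKU-155 23 > SKU-141 15 > SKU-136 12 > SKU-139 10 > SKU-159 9 > SKU-128 6.
SKU-155: +60 to 80 (cap) ; 390 left.
SKU-141: +90 to 100 (cap) ; 300 left.
Give SKU-136 110 more to hit its cap of 140 ; 190 left.
SKU-139 takes 60 more to reach its cap of 70 ; 130 left.
Only 130 left; SKU-159 takes them to reach 140.
Total = 6×30 + 9×140 + 15×100 + 12×140 + 23×80 + 10×70 = 7160.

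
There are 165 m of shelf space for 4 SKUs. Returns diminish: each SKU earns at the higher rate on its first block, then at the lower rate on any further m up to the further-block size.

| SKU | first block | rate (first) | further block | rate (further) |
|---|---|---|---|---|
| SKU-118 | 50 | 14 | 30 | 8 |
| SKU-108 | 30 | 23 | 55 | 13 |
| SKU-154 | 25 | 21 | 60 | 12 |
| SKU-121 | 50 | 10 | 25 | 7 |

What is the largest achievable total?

2690

Order all 8 blocks by rate: SKU-108/T1 23 > SKU-154/T1 21 > SKU-118/T1 14 > SKU-108/T2 13 > SKU-154/T2 12 > SKU-121/T1 10 > SKU-118/T2 8 > SKU-121/T2 7.
Fill SKU-108 T1 block (30 at 23) ; 135 left.
SKU-154/T1 (21): +25 ; 110 left.
SKU-118/T1 (14): +50 ; 60 left.
SKU-108 T2 at 13: fill all 55 ; 5 left.
5 remain; put them into SKU-154 T2 at 12.
Total = 23×30 + 21×25 + 14×50 + 13×55 + 12×5 = 2690.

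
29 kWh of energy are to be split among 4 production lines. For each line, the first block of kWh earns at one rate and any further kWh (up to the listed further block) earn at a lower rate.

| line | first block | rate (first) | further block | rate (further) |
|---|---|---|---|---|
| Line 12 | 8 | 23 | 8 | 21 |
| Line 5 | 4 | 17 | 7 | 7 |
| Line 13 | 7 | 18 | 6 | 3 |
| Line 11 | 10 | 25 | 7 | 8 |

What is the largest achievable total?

656

Rank every tier by rate: Line 11/first 25 > Line 12/first 23 > Line 12/second 21 > Line 13/first 18 > Line 5/first 17 > Line 11/second 8 > Line 5/second 7 > Line 13/second 3.
Line 11/first (25): +10 ; 19 left.
Fill Line 12 first block (8 at 23) ; 11 left.
Fill Line 12 second block (8 at 21) ; 3 left.
3 remain; put them into Line 13 first at 18.
Total = 25×10 + 23×8 + 21×8 + 18×3 = 656.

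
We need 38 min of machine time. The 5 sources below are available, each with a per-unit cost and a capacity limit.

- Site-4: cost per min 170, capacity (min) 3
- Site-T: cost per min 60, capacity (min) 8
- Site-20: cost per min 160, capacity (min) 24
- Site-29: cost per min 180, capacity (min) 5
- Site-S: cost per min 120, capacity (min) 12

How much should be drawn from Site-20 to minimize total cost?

Cheapest first:
Take 8 from Site-T at 60 → need 30 more.
Take 12 from Site-S at 120 → need 18 more.
Site-20 (160): take the remaining 18 → done.
Site-4, Site-29: unused.

18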